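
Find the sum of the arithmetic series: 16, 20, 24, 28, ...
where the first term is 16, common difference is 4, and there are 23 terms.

Sₙ = n/2 × (first + last)
Last term = a + (n-1)d = 16 + (23-1)×4 = 104
S_23 = 23/2 × (16 + 104)
S_23 = 23/2 × 120 = 1380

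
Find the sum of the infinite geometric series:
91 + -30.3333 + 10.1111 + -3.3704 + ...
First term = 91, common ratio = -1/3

For |r| < 1, S = a / (1 - r)
S = 91 / (1 - (-1/3))
S = 91 / (4/3)
S = 273/4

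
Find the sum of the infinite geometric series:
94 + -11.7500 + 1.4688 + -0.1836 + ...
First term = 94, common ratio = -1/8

For |r| < 1, S = a / (1 - r)
S = 94 / (1 - (-1/8))
S = 94 / (9/8)
S = 752/9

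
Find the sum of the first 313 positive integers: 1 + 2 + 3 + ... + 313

Formula: ∑k = n(n+1)/2
= 313×314/2
= 98282/2
= 49141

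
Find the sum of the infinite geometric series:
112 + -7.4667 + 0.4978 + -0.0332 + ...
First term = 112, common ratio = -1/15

For |r| < 1, S = a / (1 - r)
S = 112 / (1 - (-1/15))
S = 112 / (16/15)
S = 105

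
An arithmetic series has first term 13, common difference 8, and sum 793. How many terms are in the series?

Using S = n/2 × [2a + (n-1)d]
793 = n/2 × [2(13) + (n-1)(8)]
793 = n/2 × [26 + 8n - 8]
1586 = n × [18 + 8n]
8n² + (18)n - 1586 = 0
Discriminant: Δ = (18)² - 4(8)(-1586) = 324 + 50752 = 51076
√Δ = 226
n = [-(18) + √Δ] / (2·8) = (-18 + 226) / 16 = 208 / 16 = 13
(The negative root is discarded since n must be a positive integer.)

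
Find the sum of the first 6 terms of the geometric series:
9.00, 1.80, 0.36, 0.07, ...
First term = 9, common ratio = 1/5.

Sₙ = a(1 - rⁿ) / (1 - r)
S_6 = 9(1 - (1/5)^6) / (1 - (1/5))
S_6 = 9(1 - (1/15625)) / (4/5)
S_6 = 35154/3125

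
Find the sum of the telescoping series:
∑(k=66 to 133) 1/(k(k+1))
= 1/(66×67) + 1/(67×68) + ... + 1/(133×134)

Partial fractions: 1/(k(k+1)) = 1/k - 1/(k+1)
The series telescopes:
= (1/66 - 1/67) + (1/67 - 1/68) + ... + (1/133 - 1/134)
= 1/66 - 1/134
= 17/2211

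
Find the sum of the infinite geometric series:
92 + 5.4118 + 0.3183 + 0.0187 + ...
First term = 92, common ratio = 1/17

For |r| < 1, S = a / (1 - r)
S = 92 / (1 - (1/17))
S = 92 / (16/17)
S = 391/4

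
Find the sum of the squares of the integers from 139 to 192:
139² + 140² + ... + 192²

Use ∑_{k=1}^{n} k² = n(n+1)(2n+1)/6, then subtract the first 138 terms.
∑_{k=1}^{192} k² = 192×193×385/6 = 2377760
∑_{k=1}^{138} k² = 138×139×277/6 = 885569
∑_{k=139}^{192} k² = 2377760 - 885569 = 1492191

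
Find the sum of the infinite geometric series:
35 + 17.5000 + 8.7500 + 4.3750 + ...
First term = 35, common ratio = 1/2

For |r| < 1, S = a / (1 - r)
S = 35 / (1 - (1/2))
S = 35 / (1/2)
S = 70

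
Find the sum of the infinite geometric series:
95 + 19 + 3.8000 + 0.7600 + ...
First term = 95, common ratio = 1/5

For |r| < 1, S = a / (1 - r)
S = 95 / (1 - (1/5))
S = 95 / (4/5)
S = 475/4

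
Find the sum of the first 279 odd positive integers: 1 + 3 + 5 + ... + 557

Sum of first n odd numbers = n²
= 279²
= 77841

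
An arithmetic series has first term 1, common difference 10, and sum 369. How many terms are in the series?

Using S = n/2 × [2a + (n-1)d]
369 = n/2 × [2(1) + (n-1)(10)]
369 = n/2 × [2 + 10n - 10]
738 = n × [-8 + 10n]
10n² + (-8)n - 738 = 0
Discriminant: Δ = (-8)² - 4(10)(-738) = 64 + 29520 = 29584
√Δ = 172
n = [-(-8) + √Δ] / (2·10) = (8 + 172) / 20 = 180 / 20 = 9
(The negative root is discarded since n must be a positive integer.)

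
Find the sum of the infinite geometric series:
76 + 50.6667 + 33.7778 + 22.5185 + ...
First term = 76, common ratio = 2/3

For |r| < 1, S = a / (1 - r)
S = 76 / (1 - (2/3))
S = 76 / (1/3)
S = 228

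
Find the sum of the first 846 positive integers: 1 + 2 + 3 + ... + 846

Formula: ∑k = n(n+1)/2
= 846×847/2
= 716562/2
= 358281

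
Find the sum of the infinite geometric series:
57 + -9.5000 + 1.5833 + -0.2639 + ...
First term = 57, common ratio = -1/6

For |r| < 1, S = a / (1 - r)
S = 57 / (1 - (-1/6))
S = 57 / (7/6)
S = 342/7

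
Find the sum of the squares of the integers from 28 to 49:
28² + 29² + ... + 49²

Use ∑_{k=1}^{n} k² = n(n+1)(2n+1)/6, then subtract the first 27 terms.
∑_{k=1}^{49} k² = 49×50×99/6 = 40425
∑_{k=1}^{27} k² = 27×28×55/6 = 6930
∑_{k=28}^{49} k² = 40425 - 6930 = 33495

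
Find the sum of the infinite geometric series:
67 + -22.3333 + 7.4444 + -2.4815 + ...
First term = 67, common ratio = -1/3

For |r| < 1, S = a / (1 - r)
S = 67 / (1 - (-1/3))
S = 67 / (4/3)
S = 201/4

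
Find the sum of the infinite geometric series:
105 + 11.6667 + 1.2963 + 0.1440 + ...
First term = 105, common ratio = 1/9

For |r| < 1, S = a / (1 - r)
S = 105 / (1 - (1/9))
S = 105 / (8/9)
S = 945/8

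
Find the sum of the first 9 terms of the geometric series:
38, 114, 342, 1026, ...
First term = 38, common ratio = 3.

Sₙ = a(1 - rⁿ) / (1 - r)
S_9 = 38(1 - 3^9) / (1 - 3)
S_9 = 38(1 - 19683) / (-2)
S_9 = 373958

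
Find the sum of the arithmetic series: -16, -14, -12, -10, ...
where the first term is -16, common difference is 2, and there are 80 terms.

Sₙ = n/2 × (first + last)
Last term = a + (n-1)d = -16 + (80-1)×2 = 142
S_80 = 80/2 × (-16 + 142)
S_80 = 80/2 × 126 = 5040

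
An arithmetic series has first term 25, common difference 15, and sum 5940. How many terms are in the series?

Using S = n/2 × [2a + (n-1)d]
5940 = n/2 × [2(25) + (n-1)(15)]
5940 = n/2 × [50 + 15n - 15]
11880 = n × [35 + 15n]
15n² + (35)n - 11880 = 0
Discriminant: Δ = (35)² - 4(15)(-11880) = 1225 + 712800 = 714025
√Δ = 845
n = [-(35) + √Δ] / (2·15) = (-35 + 845) / 30 = 810 / 30 = 27
(The negative root is discarded since n must be a positive integer.)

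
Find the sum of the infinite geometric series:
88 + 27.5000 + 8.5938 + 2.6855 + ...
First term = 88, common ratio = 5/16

For |r| < 1, S = a / (1 - r)
S = 88 / (1 - (5/16))
S = 88 / (11/16)
S = 128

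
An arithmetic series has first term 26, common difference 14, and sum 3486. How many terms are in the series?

Using S = n/2 × [2a + (n-1)d]
3486 = n/2 × [2(26) + (n-1)(14)]
3486 = n/2 × [52 + 14n - 14]
6972 = n × [38 + 14n]
14n² + (38)n - 6972 = 0
Discriminant: Δ = (38)² - 4(14)(-6972) = 1444 + 390432 = 391876
√Δ = 626
n = [-(38) + √Δ] / (2·14) = (-38 + 626) / 28 = 588 / 28 = 21
(The negative root is discarded since n must be a positive integer.)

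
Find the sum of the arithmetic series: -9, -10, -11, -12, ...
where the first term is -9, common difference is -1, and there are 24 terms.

Sₙ = n/2 × (first + last)
Last term = a + (n-1)d = -9 + (24-1)×(-1) = -32
S_24 = 24/2 × (-9 + (-32))
S_24 = 24/2 × (-41) = -492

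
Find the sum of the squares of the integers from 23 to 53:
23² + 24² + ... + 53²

Use ∑_{k=1}^{n} k² = n(n+1)(2n+1)/6, then subtract the first 22 terms.
∑_{k=1}^{53} k² = 53×54×107/6 = 51039
∑_{k=1}^{22} k² = 22×23×45/6 = 3795
∑_{k=23}^{53} k² = 51039 - 3795 = 47244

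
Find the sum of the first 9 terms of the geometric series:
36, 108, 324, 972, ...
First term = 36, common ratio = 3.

Sₙ = a(1 - rⁿ) / (1 - r)
S_9 = 36(1 - 3^9) / (1 - 3)
S_9 = 36(1 - 19683) / (-2)
S_9 = 354276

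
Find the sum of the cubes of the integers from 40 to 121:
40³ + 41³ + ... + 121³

Use ∑_{k=1}^{n} k³ = [n(n+1)/2]², then subtract the first 39 terms.
∑_{k=1}^{121} k³ = [121×122/2]² = 7381² = 54479161
∑_{k=1}^{39} k³ = [39×40/2]² = 780² = 608400
∑_{k=40}^{121} k³ = 54479161 - 608400 = 53870761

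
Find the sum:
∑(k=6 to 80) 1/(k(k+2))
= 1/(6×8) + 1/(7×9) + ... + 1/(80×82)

Partial fractions: 1/(k(k+2)) = (1/2)[1/k - 1/(k+2)]
Telescoping leaves the first two and last two terms:
= (1/2)[1/6 + 1/7 - 1/81 - 1/82]
= 6625/46494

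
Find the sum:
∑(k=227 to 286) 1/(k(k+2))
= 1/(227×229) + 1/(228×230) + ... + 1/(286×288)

Partial fractions: 1/(k(k+2)) = (1/2)[1/k - 1/(k+2)]
Telescoping leaves the first two and last two terms:
= (1/2)[1/227 + 1/228 - 1/287 - 1/288]
= 654065/712990656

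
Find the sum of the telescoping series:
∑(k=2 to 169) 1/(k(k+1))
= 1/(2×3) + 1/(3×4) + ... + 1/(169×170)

Partial fractions: 1/(k(k+1)) = 1/k - 1/(k+1)
The series telescopes:
= (1/2 - 1/3) + (1/3 - 1/4) + ... + (1/169 - 1/170)
= 1/2 - 1/170
= 42/85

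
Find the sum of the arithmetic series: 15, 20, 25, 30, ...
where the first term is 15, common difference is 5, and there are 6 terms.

Sₙ = n/2 × (first + last)
Last term = a + (n-1)d = 15 + (6-1)×5 = 40
S_6 = 6/2 × (15 + 40)
S_6 = 6/2 × 55 = 165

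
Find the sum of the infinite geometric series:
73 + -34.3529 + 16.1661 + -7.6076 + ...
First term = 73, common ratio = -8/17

For |r| < 1, S = a / (1 - r)
S = 73 / (1 - (-8/17))
S = 73 / (25/17)
S = 1241/25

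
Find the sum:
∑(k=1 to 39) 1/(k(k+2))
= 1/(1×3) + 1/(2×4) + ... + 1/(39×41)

Partial fractions: 1/(k(k+2)) = (1/2)[1/k - 1/(k+2)]
Telescoping leaves the first two and last two terms:
= (1/2)[1/1 + 1/2 - 1/40 - 1/41]
= 2379/3280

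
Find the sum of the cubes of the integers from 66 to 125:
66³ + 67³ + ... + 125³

Use ∑_{k=1}^{n} k³ = [n(n+1)/2]², then subtract the first 65 terms.
∑_{k=1}^{125} k³ = [125×126/2]² = 7875² = 62015625
∑_{k=1}^{65} k³ = [65×66/2]² = 2145² = 4601025
∑_{k=66}^{125} k³ = 62015625 - 4601025 = 57414600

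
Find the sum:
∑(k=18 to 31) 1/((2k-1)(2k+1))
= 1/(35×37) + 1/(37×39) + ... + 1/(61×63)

Partial fractions: 1/((2k-1)(2k+1)) = (1/2)[1/(2k-1) - 1/(2k+1)]
The series telescopes:
= (1/2)[1/35 - 1/63]
= 2/315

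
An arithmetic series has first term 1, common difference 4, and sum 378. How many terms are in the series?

Using S = n/2 × [2a + (n-1)d]
378 = n/2 × [2(1) + (n-1)(4)]
378 = n/2 × [2 + 4n - 4]
756 = n × [-2 + 4n]
4n² + (-2)n - 756 = 0
Discriminant: Δ = (-2)² - 4(4)(-756) = 4 + 12096 = 12100
√Δ = 110
n = [-(-2) + √Δ] / (2·4) = (2 + 110) / 8 = 112 / 8 = 14
(The negative root is discarded since n must be a positive integer.)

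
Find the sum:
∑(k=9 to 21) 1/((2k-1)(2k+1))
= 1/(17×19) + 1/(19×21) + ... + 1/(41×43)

Partial fractions: 1/((2k-1)(2k+1)) = (1/2)[1/(2k-1) - 1/(2k+1)]
The series telescopes:
= (1/2)[1/17 - 1/43]
= 13/731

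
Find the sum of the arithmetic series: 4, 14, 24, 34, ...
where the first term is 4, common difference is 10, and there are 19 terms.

Sₙ = n/2 × (first + last)
Last term = a + (n-1)d = 4 + (19-1)×10 = 184
S_19 = 19/2 × (4 + 184)
S_19 = 19/2 × 188 = 1786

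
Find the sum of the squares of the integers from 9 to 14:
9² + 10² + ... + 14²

Use ∑_{k=1}^{n} k² = n(n+1)(2n+1)/6, then subtract the first 8 terms.
∑_{k=1}^{14} k² = 14×15×29/6 = 1015
∑_{k=1}^{8} k² = 8×9×17/6 = 204
∑_{k=9}^{14} k² = 1015 - 204 = 811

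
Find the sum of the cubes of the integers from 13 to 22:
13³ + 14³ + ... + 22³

Use ∑_{k=1}^{n} k³ = [n(n+1)/2]², then subtract the first 12 terms.
∑_{k=1}^{22} k³ = [22×23/2]² = 253² = 64009
∑_{k=1}^{12} k³ = [12×13/2]² = 78² = 6084
∑_{k=13}^{22} k³ = 64009 - 6084 = 57925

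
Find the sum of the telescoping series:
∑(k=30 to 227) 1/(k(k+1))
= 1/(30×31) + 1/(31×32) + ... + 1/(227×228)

Partial fractions: 1/(k(k+1)) = 1/k - 1/(k+1)
The series telescopes:
= (1/30 - 1/31) + (1/31 - 1/32) + ... + (1/227 - 1/228)
= 1/30 - 1/228
= 11/380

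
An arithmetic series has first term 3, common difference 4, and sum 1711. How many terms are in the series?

Using S = n/2 × [2a + (n-1)d]
1711 = n/2 × [2(3) + (n-1)(4)]
1711 = n/2 × [6 + 4n - 4]
3422 = n × [2 + 4n]
4n² + (2)n - 3422 = 0
Discriminant: Δ = (2)² - 4(4)(-3422) = 4 + 54752 = 54756
√Δ = 234
n = [-(2) + √Δ] / (2·4) = (-2 + 234) / 8 = 232 / 8 = 29
(The negative root is discarded since n must be a positive integer.)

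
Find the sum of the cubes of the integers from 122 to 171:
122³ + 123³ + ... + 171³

Use ∑_{k=1}^{n} k³ = [n(n+1)/2]², then subtract the first 121 terms.
∑_{k=1}^{171} k³ = [171×172/2]² = 14706² = 216266436
∑_{k=1}^{121} k³ = [121×122/2]² = 7381² = 54479161
∑_{k=122}^{171} k³ = 216266436 - 54479161 = 161787275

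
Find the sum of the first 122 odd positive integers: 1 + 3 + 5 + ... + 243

Sum of first n odd numbers = n²
= 122²
= 14884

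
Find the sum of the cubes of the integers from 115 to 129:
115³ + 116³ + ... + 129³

Use ∑_{k=1}^{n} k³ = [n(n+1)/2]², then subtract the first 114 terms.
∑_{k=1}^{129} k³ = [129×130/2]² = 8385² = 70308225
∑_{k=1}^{114} k³ = [114×115/2]² = 6555² = 42968025
∑_{k=115}^{129} k³ = 70308225 - 42968025 = 27340200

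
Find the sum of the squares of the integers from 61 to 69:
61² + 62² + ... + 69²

Use ∑_{k=1}^{n} k² = n(n+1)(2n+1)/6, then subtract the first 60 terms.
∑_{k=1}^{69} k² = 69×70×139/6 = 111895
∑_{k=1}^{60} k² = 60×61×121/6 = 73810
∑_{k=61}^{69} k² = 111895 - 73810 = 38085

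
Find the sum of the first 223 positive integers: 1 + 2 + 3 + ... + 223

Formula: ∑k = n(n+1)/2
= 223×224/2
= 49952/2
= 24976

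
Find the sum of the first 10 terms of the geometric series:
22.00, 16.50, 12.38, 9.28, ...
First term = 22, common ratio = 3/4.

Sₙ = a(1 - rⁿ) / (1 - r)
S_10 = 22(1 - (3/4)^10) / (1 - (3/4))
S_10 = 22(1 - (59049/1048576)) / (1/4)
S_10 = 10884797/131072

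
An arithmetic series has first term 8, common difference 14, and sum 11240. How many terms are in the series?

Using S = n/2 × [2a + (n-1)d]
11240 = n/2 × [2(8) + (n-1)(14)]
11240 = n/2 × [16 + 14n - 14]
22480 = n × [2 + 14n]
14n² + (2)n - 22480 = 0
Discriminant: Δ = (2)² - 4(14)(-22480) = 4 + 1258880 = 1258884
√Δ = 1122
n = [-(2) + √Δ] / (2·14) = (-2 + 1122) / 28 = 1120 / 28 = 40
(The negative root is discarded since n must be a positive integer.)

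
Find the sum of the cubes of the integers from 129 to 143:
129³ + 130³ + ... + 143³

Use ∑_{k=1}^{n} k³ = [n(n+1)/2]², then subtract the first 128 terms.
∑_{k=1}^{143} k³ = [143×144/2]² = 10296² = 106007616
∑_{k=1}^{128} k³ = [128×129/2]² = 8256² = 68161536
∑_{k=129}^{143} k³ = 106007616 - 68161536 = 37846080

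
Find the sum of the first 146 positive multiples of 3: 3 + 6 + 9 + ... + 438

Factor out 3: = 3(1 + 2 + ... + 146) = 3 × n(n+1)/2
= 3 × 146×147/2
= 3 × 10731
= 32193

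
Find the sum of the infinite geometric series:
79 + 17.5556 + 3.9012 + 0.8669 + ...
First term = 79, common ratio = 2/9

For |r| < 1, S = a / (1 - r)
S = 79 / (1 - (2/9))
S = 79 / (7/9)
S = 711/7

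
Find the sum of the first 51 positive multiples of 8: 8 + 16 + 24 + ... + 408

Factor out 8: = 8(1 + 2 + ... + 51) = 8 × n(n+1)/2
= 8 × 51×52/2
= 8 × 1326
= 10608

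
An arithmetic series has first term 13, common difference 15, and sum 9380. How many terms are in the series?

Using S = n/2 × [2a + (n-1)d]
9380 = n/2 × [2(13) + (n-1)(15)]
9380 = n/2 × [26 + 15n - 15]
18760 = n × [11 + 15n]
15n² + (11)n - 18760 = 0
Discriminant: Δ = (11)² - 4(15)(-18760) = 121 + 1125600 = 1125721
√Δ = 1061
n = [-(11) + √Δ] / (2·15) = (-11 + 1061) / 30 = 1050 / 30 = 35
(The negative root is discarded since n must be a positive integer.)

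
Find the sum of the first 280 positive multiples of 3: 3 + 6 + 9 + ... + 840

Factor out 3: = 3(1 + 2 + ... + 280) = 3 × n(n+1)/2
= 3 × 280×281/2
= 3 × 39340
= 118020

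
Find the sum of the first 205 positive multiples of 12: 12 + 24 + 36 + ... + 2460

Factor out 12: = 12(1 + 2 + ... + 205) = 12 × n(n+1)/2
= 12 × 205×206/2
= 12 × 21115
= 253380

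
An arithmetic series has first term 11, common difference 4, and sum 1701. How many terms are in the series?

Using S = n/2 × [2a + (n-1)d]
1701 = n/2 × [2(11) + (n-1)(4)]
1701 = n/2 × [22 + 4n - 4]
3402 = n × [18 + 4n]
4n² + (18)n - 3402 = 0
Discriminant: Δ = (18)² - 4(4)(-3402) = 324 + 54432 = 54756
√Δ = 234
n = [-(18) + √Δ] / (2·4) = (-18 + 234) / 8 = 216 / 8 = 27
(The negative root is discarded since n must be a positive integer.)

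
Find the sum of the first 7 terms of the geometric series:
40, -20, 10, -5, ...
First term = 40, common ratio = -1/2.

Sₙ = a(1 - rⁿ) / (1 - r)
S_7 = 40(1 - (-1/2)^7) / (1 - (-1/2))
S_7 = 40(1 - (-1/128)) / (3/2)
S_7 = 215/8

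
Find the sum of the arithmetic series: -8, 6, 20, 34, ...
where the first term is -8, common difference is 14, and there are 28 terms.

Sₙ = n/2 × (first + last)
Last term = a + (n-1)d = -8 + (28-1)×14 = 370
S_28 = 28/2 × (-8 + 370)
S_28 = 28/2 × 362 = 5068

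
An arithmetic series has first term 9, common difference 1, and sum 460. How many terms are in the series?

Using S = n/2 × [2a + (n-1)d]
460 = n/2 × [2(9) + (n-1)(1)]
460 = n/2 × [18 + 1n - 1]
920 = n × [17 + 1n]
1n² + (17)n - 920 = 0
Discriminant: Δ = (17)² - 4(1)(-920) = 289 + 3680 = 3969
√Δ = 63
n = [-(17) + √Δ] / (2·1) = (-17 + 63) / 2 = 46 / 2 = 23
(The negative root is discarded since n must be a positive integer.)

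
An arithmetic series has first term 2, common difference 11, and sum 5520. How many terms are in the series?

Using S = n/2 × [2a + (n-1)d]
5520 = n/2 × [2(2) + (n-1)(11)]
5520 = n/2 × [4 + 11n - 11]
11040 = n × [-7 + 11n]
11n² + (-7)n - 11040 = 0
Discriminant: Δ = (-7)² - 4(11)(-11040) = 49 + 485760 = 485809
√Δ = 697
n = [-(-7) + √Δ] / (2·11) = (7 + 697) / 22 = 704 / 22 = 32
(The negative root is discarded since n must be a positive integer.)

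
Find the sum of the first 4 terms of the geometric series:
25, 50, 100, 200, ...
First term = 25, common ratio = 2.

Sₙ = a(1 - rⁿ) / (1 - r)
S_4 = 25(1 - 2^4) / (1 - 2)
S_4 = 25(1 - 16) / (-1)
S_4 = 375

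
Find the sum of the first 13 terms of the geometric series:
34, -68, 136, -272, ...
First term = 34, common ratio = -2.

Sₙ = a(1 - rⁿ) / (1 - r)
S_13 = 34(1 - (-2)^13) / (1 - (-2))
S_13 = 34(1 - (-8192)) / (3)
S_13 = 92854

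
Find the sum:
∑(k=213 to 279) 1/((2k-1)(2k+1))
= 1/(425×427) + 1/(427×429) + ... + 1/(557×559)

Partial fractions: 1/((2k-1)(2k+1)) = (1/2)[1/(2k-1) - 1/(2k+1)]
The series telescopes:
= (1/2)[1/425 - 1/559]
= 67/237575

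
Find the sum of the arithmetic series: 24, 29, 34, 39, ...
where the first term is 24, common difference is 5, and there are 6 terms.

Sₙ = n/2 × (first + last)
Last term = a + (n-1)d = 24 + (6-1)×5 = 49
S_6 = 6/2 × (24 + 49)
S_6 = 6/2 × 73 = 219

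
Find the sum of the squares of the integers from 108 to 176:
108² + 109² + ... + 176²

Use ∑_{k=1}^{n} k² = n(n+1)(2n+1)/6, then subtract the first 107 terms.
∑_{k=1}^{176} k² = 176×177×353/6 = 1832776
∑_{k=1}^{107} k² = 107×108×215/6 = 414090
∑_{k=108}^{176} k² = 1832776 - 414090 = 1418686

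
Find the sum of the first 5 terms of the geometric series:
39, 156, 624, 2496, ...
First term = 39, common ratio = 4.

Sₙ = a(1 - rⁿ) / (1 - r)
S_5 = 39(1 - 4^5) / (1 - 4)
S_5 = 39(1 - 1024) / (-3)
S_5 = 13299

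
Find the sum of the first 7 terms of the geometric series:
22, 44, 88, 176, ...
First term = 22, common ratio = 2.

Sₙ = a(1 - rⁿ) / (1 - r)
S_7 = 22(1 - 2^7) / (1 - 2)
S_7 = 22(1 - 128) / (-1)
S_7 = 2794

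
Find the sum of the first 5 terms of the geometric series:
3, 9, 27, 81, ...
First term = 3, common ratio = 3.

Sₙ = a(1 - rⁿ) / (1 - r)
S_5 = 3(1 - 3^5) / (1 - 3)
S_5 = 3(1 - 243) / (-2)
S_5 = 363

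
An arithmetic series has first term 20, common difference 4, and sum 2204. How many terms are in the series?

Using S = n/2 × [2a + (n-1)d]
2204 = n/2 × [2(20) + (n-1)(4)]
2204 = n/2 × [40 + 4n - 4]
4408 = n × [36 + 4n]
4n² + (36)n - 4408 = 0
Discriminant: Δ = (36)² - 4(4)(-4408) = 1296 + 70528 = 71824
√Δ = 268
n = [-(36) + √Δ] / (2·4) = (-36 + 268) / 8 = 232 / 8 = 29
(The negative root is discarded since n must be a positive integer.)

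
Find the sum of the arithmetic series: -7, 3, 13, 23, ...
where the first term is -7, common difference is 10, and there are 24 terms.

Sₙ = n/2 × (first + last)
Last term = a + (n-1)d = -7 + (24-1)×10 = 223
S_24 = 24/2 × (-7 + 223)
S_24 = 24/2 × 216 = 2592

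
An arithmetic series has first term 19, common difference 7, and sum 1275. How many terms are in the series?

Using S = n/2 × [2a + (n-1)d]
1275 = n/2 × [2(19) + (n-1)(7)]
1275 = n/2 × [38 + 7n - 7]
2550 = n × [31 + 7n]
7n² + (31)n - 2550 = 0
Discriminant: Δ = (31)² - 4(7)(-2550) = 961 + 71400 = 72361
√Δ = 269
n = [-(31) + √Δ] / (2·7) = (-31 + 269) / 14 = 238 / 14 = 17
(The negative root is discarded since n must be a positive integer.)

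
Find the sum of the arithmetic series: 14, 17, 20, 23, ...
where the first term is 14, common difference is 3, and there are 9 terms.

Sₙ = n/2 × (first + last)
Last term = a + (n-1)d = 14 + (9-1)×3 = 38
S_9 = 9/2 × (14 + 38)
S_9 = 9/2 × 52 = 234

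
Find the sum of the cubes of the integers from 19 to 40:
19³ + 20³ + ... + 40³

Use ∑_{k=1}^{n} k³ = [n(n+1)/2]², then subtract the first 18 terms.
∑_{k=1}^{40} k³ = [40×41/2]² = 820² = 672400
∑_{k=1}^{18} k³ = [18×19/2]² = 171² = 29241
∑_{k=19}^{40} k³ = 672400 - 29241 = 643159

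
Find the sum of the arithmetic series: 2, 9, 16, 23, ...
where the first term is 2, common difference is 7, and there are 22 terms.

Sₙ = n/2 × (first + last)
Last term = a + (n-1)d = 2 + (22-1)×7 = 149
S_22 = 22/2 × (2 + 149)
S_22 = 22/2 × 151 = 1661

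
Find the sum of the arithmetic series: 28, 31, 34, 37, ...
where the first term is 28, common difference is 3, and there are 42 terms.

Sₙ = n/2 × (first + last)
Last term = a + (n-1)d = 28 + (42-1)×3 = 151
S_42 = 42/2 × (28 + 151)
S_42 = 42/2 × 179 = 3759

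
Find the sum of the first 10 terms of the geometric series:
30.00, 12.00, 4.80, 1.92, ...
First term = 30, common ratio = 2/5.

Sₙ = a(1 - rⁿ) / (1 - r)
S_10 = 30(1 - (2/5)^10) / (1 - (2/5))
S_10 = 30(1 - (1024/9765625)) / (3/5)
S_10 = 19529202/390625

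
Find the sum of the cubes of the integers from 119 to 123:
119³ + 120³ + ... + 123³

Use ∑_{k=1}^{n} k³ = [n(n+1)/2]², then subtract the first 118 terms.
∑_{k=1}^{123} k³ = [123×124/2]² = 7626² = 58155876
∑_{k=1}^{118} k³ = [118×119/2]² = 7021² = 49294441
∑_{k=119}^{123} k³ = 58155876 - 49294441 = 8861435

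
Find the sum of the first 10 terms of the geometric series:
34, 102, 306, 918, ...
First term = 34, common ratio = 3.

Sₙ = a(1 - rⁿ) / (1 - r)
S_10 = 34(1 - 3^10) / (1 - 3)
S_10 = 34(1 - 59049) / (-2)
S_10 = 1003816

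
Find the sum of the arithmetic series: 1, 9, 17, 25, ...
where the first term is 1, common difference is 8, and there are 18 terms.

Sₙ = n/2 × (first + last)
Last term = a + (n-1)d = 1 + (18-1)×8 = 137
S_18 = 18/2 × (1 + 137)
S_18 = 18/2 × 138 = 1242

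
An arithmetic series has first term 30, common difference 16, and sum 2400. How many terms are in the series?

Using S = n/2 × [2a + (n-1)d]
2400 = n/2 × [2(30) + (n-1)(16)]
2400 = n/2 × [60 + 16n - 16]
4800 = n × [44 + 16n]
16n² + (44)n - 4800 = 0
Discriminant: Δ = (44)² - 4(16)(-4800) = 1936 + 307200 = 309136
√Δ = 556
n = [-(44) + √Δ] / (2·16) = (-44 + 556) / 32 = 512 / 32 = 16
(The negative root is discarded since n must be a positive integer.)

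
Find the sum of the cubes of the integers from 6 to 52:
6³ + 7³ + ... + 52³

Use ∑_{k=1}^{n} k³ = [n(n+1)/2]², then subtract the first 5 terms.
∑_{k=1}^{52} k³ = [52×53/2]² = 1378² = 1898884
∑_{k=1}^{5} k³ = [5×6/2]² = 15² = 225
∑_{k=6}^{52} k³ = 1898884 - 225 = 1898659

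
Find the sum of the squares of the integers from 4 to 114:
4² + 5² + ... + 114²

Use ∑_{k=1}^{n} k² = n(n+1)(2n+1)/6, then subtract the first 3 terms.
∑_{k=1}^{114} k² = 114×115×229/6 = 500365
∑_{k=1}^{3} k² = 3×4×7/6 = 14
∑_{k=4}^{114} k² = 500365 - 14 = 500351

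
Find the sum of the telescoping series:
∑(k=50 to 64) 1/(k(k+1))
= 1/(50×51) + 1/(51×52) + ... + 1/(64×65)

Partial fractions: 1/(k(k+1)) = 1/k - 1/(k+1)
The series telescopes:
= (1/50 - 1/51) + (1/51 - 1/52) + ... + (1/64 - 1/65)
= 1/50 - 1/65
= 3/650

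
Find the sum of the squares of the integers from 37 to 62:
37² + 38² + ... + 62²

Use ∑_{k=1}^{n} k² = n(n+1)(2n+1)/6, then subtract the first 36 terms.
∑_{k=1}^{62} k² = 62×63×125/6 = 81375
∑_{k=1}^{36} k² = 36×37×73/6 = 16206
∑_{k=37}^{62} k² = 81375 - 16206 = 65169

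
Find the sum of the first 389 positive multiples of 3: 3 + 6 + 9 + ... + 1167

Factor out 3: = 3(1 + 2 + ... + 389) = 3 × n(n+1)/2
= 3 × 389×390/2
= 3 × 75855
= 227565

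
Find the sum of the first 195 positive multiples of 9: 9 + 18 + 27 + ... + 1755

Factor out 9: = 9(1 + 2 + ... + 195) = 9 × n(n+1)/2
= 9 × 195×196/2
= 9 × 19110
= 171990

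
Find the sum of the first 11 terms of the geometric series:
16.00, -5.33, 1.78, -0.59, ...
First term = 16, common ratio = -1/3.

Sₙ = a(1 - rⁿ) / (1 - r)
S_11 = 16(1 - (-1/3)^11) / (1 - (-1/3))
S_11 = 16(1 - (-1/177147)) / (4/3)
S_11 = 708592/59049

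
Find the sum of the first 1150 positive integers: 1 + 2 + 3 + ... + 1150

Formula: ∑k = n(n+1)/2
= 1150×1151/2
= 1323650/2
= 661825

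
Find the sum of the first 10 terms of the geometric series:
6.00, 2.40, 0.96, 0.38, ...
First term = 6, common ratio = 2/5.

Sₙ = a(1 - rⁿ) / (1 - r)
S_10 = 6(1 - (2/5)^10) / (1 - (2/5))
S_10 = 6(1 - (1024/9765625)) / (3/5)
S_10 = 19529202/1953125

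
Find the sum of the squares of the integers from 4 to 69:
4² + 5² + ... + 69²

Use ∑_{k=1}^{n} k² = n(n+1)(2n+1)/6, then subtract the first 3 terms.
∑_{k=1}^{69} k² = 69×70×139/6 = 111895
∑_{k=1}^{3} k² = 3×4×7/6 = 14
∑_{k=4}^{69} k² = 111895 - 14 = 111881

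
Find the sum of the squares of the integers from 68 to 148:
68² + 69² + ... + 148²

Use ∑_{k=1}^{n} k² = n(n+1)(2n+1)/6, then subtract the first 67 terms.
∑_{k=1}^{148} k² = 148×149×297/6 = 1091574
∑_{k=1}^{67} k² = 67×68×135/6 = 102510
∑_{k=68}^{148} k² = 1091574 - 102510 = 989064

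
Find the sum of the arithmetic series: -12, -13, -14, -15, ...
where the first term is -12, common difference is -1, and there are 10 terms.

Sₙ = n/2 × (first + last)
Last term = a + (n-1)d = -12 + (10-1)×(-1) = -21
S_10 = 10/2 × (-12 + (-21))
S_10 = 10/2 × (-33) = -165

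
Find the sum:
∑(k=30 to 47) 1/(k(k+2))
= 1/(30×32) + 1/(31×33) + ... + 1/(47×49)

Partial fractions: 1/(k(k+2)) = (1/2)[1/k - 1/(k+2)]
Telescoping leaves the first two and last two terms:
= (1/2)[1/30 + 1/31 - 1/48 - 1/49]
= 2959/243040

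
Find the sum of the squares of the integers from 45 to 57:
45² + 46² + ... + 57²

Use ∑_{k=1}^{n} k² = n(n+1)(2n+1)/6, then subtract the first 44 terms.
∑_{k=1}^{57} k² = 57×58×115/6 = 63365
∑_{k=1}^{44} k² = 44×45×89/6 = 29370
∑_{k=45}^{57} k² = 63365 - 29370 = 33995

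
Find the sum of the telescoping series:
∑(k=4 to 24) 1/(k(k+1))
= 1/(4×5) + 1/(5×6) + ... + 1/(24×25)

Partial fractions: 1/(k(k+1)) = 1/k - 1/(k+1)
The series telescopes:
= (1/4 - 1/5) + (1/5 - 1/6) + ... + (1/24 - 1/25)
= 1/4 - 1/25
= 21/100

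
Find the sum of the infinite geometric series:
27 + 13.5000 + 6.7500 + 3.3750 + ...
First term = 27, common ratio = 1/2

For |r| < 1, S = a / (1 - r)
S = 27 / (1 - (1/2))
S = 27 / (1/2)
S = 54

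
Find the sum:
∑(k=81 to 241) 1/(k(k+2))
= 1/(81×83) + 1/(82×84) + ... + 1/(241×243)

Partial fractions: 1/(k(k+2)) = (1/2)[1/k - 1/(k+2)]
Telescoping leaves the first two and last two terms:
= (1/2)[1/81 + 1/82 - 1/242 - 1/243]
= 9821/1205523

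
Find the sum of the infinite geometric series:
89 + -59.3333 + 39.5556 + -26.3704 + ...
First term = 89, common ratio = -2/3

For |r| < 1, S = a / (1 - r)
S = 89 / (1 - (-2/3))
S = 89 / (5/3)
S = 267/5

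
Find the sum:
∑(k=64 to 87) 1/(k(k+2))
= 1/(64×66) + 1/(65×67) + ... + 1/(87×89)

Partial fractions: 1/(k(k+2)) = (1/2)[1/k - 1/(k+2)]
Telescoping leaves the first two and last two terms:
= (1/2)[1/64 + 1/65 - 1/88 - 1/89]
= 34251/8145280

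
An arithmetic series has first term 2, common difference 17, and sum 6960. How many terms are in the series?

Using S = n/2 × [2a + (n-1)d]
6960 = n/2 × [2(2) + (n-1)(17)]
6960 = n/2 × [4 + 17n - 17]
13920 = n × [-13 + 17n]
17n² + (-13)n - 13920 = 0
Discriminant: Δ = (-13)² - 4(17)(-13920) = 169 + 946560 = 946729
√Δ = 973
n = [-(-13) + √Δ] / (2·17) = (13 + 973) / 34 = 986 / 34 = 29
(The negative root is discarded since n must be a positive integer.)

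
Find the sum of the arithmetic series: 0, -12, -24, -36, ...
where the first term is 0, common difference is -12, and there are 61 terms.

Sₙ = n/2 × (first + last)
Last term = a + (n-1)d = 0 + (61-1)×(-12) = -720
S_61 = 61/2 × (0 + (-720))
S_61 = 61/2 × (-720) = -21960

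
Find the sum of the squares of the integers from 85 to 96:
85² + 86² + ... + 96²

Use ∑_{k=1}^{n} k² = n(n+1)(2n+1)/6, then subtract the first 84 terms.
∑_{k=1}^{96} k² = 96×97×193/6 = 299536
∑_{k=1}^{84} k² = 84×85×169/6 = 201110
∑_{k=85}^{96} k² = 299536 - 201110 = 98426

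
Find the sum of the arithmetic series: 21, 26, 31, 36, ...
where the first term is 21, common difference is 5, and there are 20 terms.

Sₙ = n/2 × (first + last)
Last term = a + (n-1)d = 21 + (20-1)×5 = 116
S_20 = 20/2 × (21 + 116)
S_20 = 20/2 × 137 = 1370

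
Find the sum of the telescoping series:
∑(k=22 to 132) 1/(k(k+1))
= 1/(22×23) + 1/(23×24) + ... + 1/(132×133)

Partial fractions: 1/(k(k+1)) = 1/k - 1/(k+1)
The series telescopes:
= (1/22 - 1/23) + (1/23 - 1/24) + ... + (1/132 - 1/133)
= 1/22 - 1/133
= 111/2926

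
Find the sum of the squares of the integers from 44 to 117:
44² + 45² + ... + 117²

Use ∑_{k=1}^{n} k² = n(n+1)(2n+1)/6, then subtract the first 43 terms.
∑_{k=1}^{117} k² = 117×118×235/6 = 540735
∑_{k=1}^{43} k² = 43×44×87/6 = 27434
∑_{k=44}^{117} k² = 540735 - 27434 = 513301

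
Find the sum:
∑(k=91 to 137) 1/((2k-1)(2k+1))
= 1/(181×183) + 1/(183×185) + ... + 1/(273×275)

Partial fractions: 1/((2k-1)(2k+1)) = (1/2)[1/(2k-1) - 1/(2k+1)]
The series telescopes:
= (1/2)[1/181 - 1/275]
= 47/49775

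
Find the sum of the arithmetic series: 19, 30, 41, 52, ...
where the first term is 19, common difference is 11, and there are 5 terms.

Sₙ = n/2 × (first + last)
Last term = a + (n-1)d = 19 + (5-1)×11 = 63
S_5 = 5/2 × (19 + 63)
S_5 = 5/2 × 82 = 205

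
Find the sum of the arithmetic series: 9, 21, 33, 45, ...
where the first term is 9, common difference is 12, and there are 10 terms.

Sₙ = n/2 × (first + last)
Last term = a + (n-1)d = 9 + (10-1)×12 = 117
S_10 = 10/2 × (9 + 117)
S_10 = 10/2 × 126 = 630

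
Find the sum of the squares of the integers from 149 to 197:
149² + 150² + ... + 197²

Use ∑_{k=1}^{n} k² = n(n+1)(2n+1)/6, then subtract the first 148 terms.
∑_{k=1}^{197} k² = 197×198×395/6 = 2567895
∑_{k=1}^{148} k² = 148×149×297/6 = 1091574
∑_{k=149}^{197} k² = 2567895 - 1091574 = 1476321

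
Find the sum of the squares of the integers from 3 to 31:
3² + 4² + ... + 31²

Use ∑_{k=1}^{n} k² = n(n+1)(2n+1)/6, then subtract the first 2 terms.
∑_{k=1}^{31} k² = 31×32×63/6 = 10416
∑_{k=1}^{2} k² = 2×3×5/6 = 5
∑_{k=3}^{31} k² = 10416 - 5 = 10411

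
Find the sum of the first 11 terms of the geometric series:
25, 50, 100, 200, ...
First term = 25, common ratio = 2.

Sₙ = a(1 - rⁿ) / (1 - r)
S_11 = 25(1 - 2^11) / (1 - 2)
S_11 = 25(1 - 2048) / (-1)
S_11 = 51175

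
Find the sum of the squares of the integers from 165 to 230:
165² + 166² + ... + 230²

Use ∑_{k=1}^{n} k² = n(n+1)(2n+1)/6, then subtract the first 164 terms.
∑_{k=1}^{230} k² = 230×231×461/6 = 4082155
∑_{k=1}^{164} k² = 164×165×329/6 = 1483790
∑_{k=165}^{230} k² = 4082155 - 1483790 = 2598365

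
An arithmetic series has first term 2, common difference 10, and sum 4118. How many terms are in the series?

Using S = n/2 × [2a + (n-1)d]
4118 = n/2 × [2(2) + (n-1)(10)]
4118 = n/2 × [4 + 10n - 10]
8236 = n × [-6 + 10n]
10n² + (-6)n - 8236 = 0
Discriminant: Δ = (-6)² - 4(10)(-8236) = 36 + 329440 = 329476
√Δ = 574
n = [-(-6) + √Δ] / (2·10) = (6 + 574) / 20 = 580 / 20 = 29
(The negative root is discarded since n must be a positive integer.)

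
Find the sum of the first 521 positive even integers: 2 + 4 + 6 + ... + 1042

Sum of first n even numbers = n(n+1)
= 521×522
= 271962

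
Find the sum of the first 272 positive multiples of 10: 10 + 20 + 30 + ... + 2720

Factor out 10: = 10(1 + 2 + ... + 272) = 10 × n(n+1)/2
= 10 × 272×273/2
= 10 × 37128
= 371280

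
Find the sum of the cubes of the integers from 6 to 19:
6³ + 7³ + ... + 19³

Use ∑_{k=1}^{n} k³ = [n(n+1)/2]², then subtract the first 5 terms.
∑_{k=1}^{19} k³ = [19×20/2]² = 190² = 36100
∑_{k=1}^{5} k³ = [5×6/2]² = 15² = 225
∑_{k=6}^{19} k³ = 36100 - 225 = 35875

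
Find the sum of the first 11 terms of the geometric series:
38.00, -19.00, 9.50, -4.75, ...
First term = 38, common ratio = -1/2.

Sₙ = a(1 - rⁿ) / (1 - r)
S_11 = 38(1 - (-1/2)^11) / (1 - (-1/2))
S_11 = 38(1 - (-1/2048)) / (3/2)
S_11 = 12977/512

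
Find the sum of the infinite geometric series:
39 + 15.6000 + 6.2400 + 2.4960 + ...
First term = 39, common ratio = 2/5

For |r| < 1, S = a / (1 - r)
S = 39 / (1 - (2/5))
S = 39 / (3/5)
S = 65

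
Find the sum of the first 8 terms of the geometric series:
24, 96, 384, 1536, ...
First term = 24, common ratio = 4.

Sₙ = a(1 - rⁿ) / (1 - r)
S_8 = 24(1 - 4^8) / (1 - 4)
S_8 = 24(1 - 65536) / (-3)
S_8 = 524280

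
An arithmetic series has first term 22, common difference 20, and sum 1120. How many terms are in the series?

Using S = n/2 × [2a + (n-1)d]
1120 = n/2 × [2(22) + (n-1)(20)]
1120 = n/2 × [44 + 20n - 20]
2240 = n × [24 + 20n]
20n² + (24)n - 2240 = 0
Discriminant: Δ = (24)² - 4(20)(-2240) = 576 + 179200 = 179776
√Δ = 424
n = [-(24) + √Δ] / (2·20) = (-24 + 424) / 40 = 400 / 40 = 10
(The negative root is discarded since n must be a positive integer.)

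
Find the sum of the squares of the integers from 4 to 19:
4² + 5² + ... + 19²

Use ∑_{k=1}^{n} k² = n(n+1)(2n+1)/6, then subtract the first 3 terms.
∑_{k=1}^{19} k² = 19×20×39/6 = 2470
∑_{k=1}^{3} k² = 3×4×7/6 = 14
∑_{k=4}^{19} k² = 2470 - 14 = 2456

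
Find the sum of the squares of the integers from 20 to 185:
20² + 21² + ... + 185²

Use ∑_{k=1}^{n} k² = n(n+1)(2n+1)/6, then subtract the first 19 terms.
∑_{k=1}^{185} k² = 185×186×371/6 = 2127685
∑_{k=1}^{19} k² = 19×20×39/6 = 2470
∑_{k=20}^{185} k² = 2127685 - 2470 = 2125215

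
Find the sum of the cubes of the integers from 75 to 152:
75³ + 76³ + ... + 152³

Use ∑_{k=1}^{n} k³ = [n(n+1)/2]², then subtract the first 74 terms.
∑_{k=1}^{152} k³ = [152×153/2]² = 11628² = 135210384
∑_{k=1}^{74} k³ = [74×75/2]² = 2775² = 7700625
∑_{k=75}^{152} k³ = 135210384 - 7700625 = 127509759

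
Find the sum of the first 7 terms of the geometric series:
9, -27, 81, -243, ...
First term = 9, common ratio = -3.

Sₙ = a(1 - rⁿ) / (1 - r)
S_7 = 9(1 - (-3)^7) / (1 - (-3))
S_7 = 9(1 - (-2187)) / (4)
S_7 = 4923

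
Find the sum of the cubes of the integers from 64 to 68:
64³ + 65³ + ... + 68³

Use ∑_{k=1}^{n} k³ = [n(n+1)/2]², then subtract the first 63 terms.
∑_{k=1}^{68} k³ = [68×69/2]² = 2346² = 5503716
∑_{k=1}^{63} k³ = [63×64/2]² = 2016² = 4064256
∑_{k=64}^{68} k³ = 5503716 - 4064256 = 1439460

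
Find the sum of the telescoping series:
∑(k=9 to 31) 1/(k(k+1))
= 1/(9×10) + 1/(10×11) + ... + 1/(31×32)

Partial fractions: 1/(k(k+1)) = 1/k - 1/(k+1)
The series telescopes:
= (1/9 - 1/10) + (1/10 - 1/11) + ... + (1/31 - 1/32)
= 1/9 - 1/32
= 23/288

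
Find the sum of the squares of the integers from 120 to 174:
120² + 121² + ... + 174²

Use ∑_{k=1}^{n} k² = n(n+1)(2n+1)/6, then subtract the first 119 terms.
∑_{k=1}^{174} k² = 174×175×349/6 = 1771175
∑_{k=1}^{119} k² = 119×120×239/6 = 568820
∑_{k=120}^{174} k² = 1771175 - 568820 = 1202355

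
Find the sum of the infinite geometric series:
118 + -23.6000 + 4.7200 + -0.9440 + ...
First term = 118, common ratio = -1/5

For |r| < 1, S = a / (1 - r)
S = 118 / (1 - (-1/5))
S = 118 / (6/5)
S = 295/3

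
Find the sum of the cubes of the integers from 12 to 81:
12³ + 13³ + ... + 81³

Use ∑_{k=1}^{n} k³ = [n(n+1)/2]², then subtract the first 11 terms.
∑_{k=1}^{81} k³ = [81×82/2]² = 3321² = 11029041
∑_{k=1}^{11} k³ = [11×12/2]² = 66² = 4356
∑_{k=12}^{81} k³ = 11029041 - 4356 = 11024685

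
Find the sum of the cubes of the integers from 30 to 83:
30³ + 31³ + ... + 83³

Use ∑_{k=1}^{n} k³ = [n(n+1)/2]², then subtract the first 29 terms.
∑_{k=1}^{83} k³ = [83×84/2]² = 3486² = 12152196
∑_{k=1}^{29} k³ = [29×30/2]² = 435² = 189225
∑_{k=30}^{83} k³ = 12152196 - 189225 = 11962971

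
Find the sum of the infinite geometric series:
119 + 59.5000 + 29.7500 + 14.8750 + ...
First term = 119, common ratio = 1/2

For |r| < 1, S = a / (1 - r)
S = 119 / (1 - (1/2))
S = 119 / (1/2)
S = 238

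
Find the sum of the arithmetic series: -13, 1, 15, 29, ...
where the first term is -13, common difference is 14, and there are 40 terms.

Sₙ = n/2 × (first + last)
Last term = a + (n-1)d = -13 + (40-1)×14 = 533
S_40 = 40/2 × (-13 + 533)
S_40 = 40/2 × 520 = 10400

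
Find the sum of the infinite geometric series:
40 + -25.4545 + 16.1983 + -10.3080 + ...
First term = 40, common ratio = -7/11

For |r| < 1, S = a / (1 - r)
S = 40 / (1 - (-7/11))
S = 40 / (18/11)
S = 220/9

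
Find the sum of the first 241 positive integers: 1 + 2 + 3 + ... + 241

Formula: ∑k = n(n+1)/2
= 241×242/2
= 58322/2
= 29161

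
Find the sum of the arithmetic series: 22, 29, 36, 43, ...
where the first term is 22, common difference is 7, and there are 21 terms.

Sₙ = n/2 × (first + last)
Last term = a + (n-1)d = 22 + (21-1)×7 = 162
S_21 = 21/2 × (22 + 162)
S_21 = 21/2 × 184 = 1932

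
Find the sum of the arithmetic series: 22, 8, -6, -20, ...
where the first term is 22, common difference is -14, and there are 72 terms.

Sₙ = n/2 × (first + last)
Last term = a + (n-1)d = 22 + (72-1)×(-14) = -972
S_72 = 72/2 × (22 + (-972))
S_72 = 72/2 × (-950) = -34200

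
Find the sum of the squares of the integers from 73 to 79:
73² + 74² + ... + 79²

Use ∑_{k=1}^{n} k² = n(n+1)(2n+1)/6, then subtract the first 72 terms.
∑_{k=1}^{79} k² = 79×80×159/6 = 167480
∑_{k=1}^{72} k² = 72×73×145/6 = 127020
∑_{k=73}^{79} k² = 167480 - 127020 = 40460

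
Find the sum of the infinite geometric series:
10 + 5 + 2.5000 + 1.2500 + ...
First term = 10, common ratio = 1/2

For |r| < 1, S = a / (1 - r)
S = 10 / (1 - (1/2))
S = 10 / (1/2)
S = 20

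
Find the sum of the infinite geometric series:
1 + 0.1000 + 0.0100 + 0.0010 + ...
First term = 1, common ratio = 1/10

For |r| < 1, S = a / (1 - r)
S = 1 / (1 - (1/10))
S = 1 / (9/10)
S = 10/9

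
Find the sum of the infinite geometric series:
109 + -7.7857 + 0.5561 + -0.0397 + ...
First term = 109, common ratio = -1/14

For |r| < 1, S = a / (1 - r)
S = 109 / (1 - (-1/14))
S = 109 / (15/14)
S = 1526/15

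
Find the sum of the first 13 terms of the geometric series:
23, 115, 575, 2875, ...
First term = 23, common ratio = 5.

Sₙ = a(1 - rⁿ) / (1 - r)
S_13 = 23(1 - 5^13) / (1 - 5)
S_13 = 23(1 - 1220703125) / (-4)
S_13 = 7019042963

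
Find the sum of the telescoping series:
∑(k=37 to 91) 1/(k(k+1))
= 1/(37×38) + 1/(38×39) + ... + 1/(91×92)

Partial fractions: 1/(k(k+1)) = 1/k - 1/(k+1)
The series telescopes:
= (1/37 - 1/38) + (1/38 - 1/39) + ... + (1/91 - 1/92)
= 1/37 - 1/92
= 55/3404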